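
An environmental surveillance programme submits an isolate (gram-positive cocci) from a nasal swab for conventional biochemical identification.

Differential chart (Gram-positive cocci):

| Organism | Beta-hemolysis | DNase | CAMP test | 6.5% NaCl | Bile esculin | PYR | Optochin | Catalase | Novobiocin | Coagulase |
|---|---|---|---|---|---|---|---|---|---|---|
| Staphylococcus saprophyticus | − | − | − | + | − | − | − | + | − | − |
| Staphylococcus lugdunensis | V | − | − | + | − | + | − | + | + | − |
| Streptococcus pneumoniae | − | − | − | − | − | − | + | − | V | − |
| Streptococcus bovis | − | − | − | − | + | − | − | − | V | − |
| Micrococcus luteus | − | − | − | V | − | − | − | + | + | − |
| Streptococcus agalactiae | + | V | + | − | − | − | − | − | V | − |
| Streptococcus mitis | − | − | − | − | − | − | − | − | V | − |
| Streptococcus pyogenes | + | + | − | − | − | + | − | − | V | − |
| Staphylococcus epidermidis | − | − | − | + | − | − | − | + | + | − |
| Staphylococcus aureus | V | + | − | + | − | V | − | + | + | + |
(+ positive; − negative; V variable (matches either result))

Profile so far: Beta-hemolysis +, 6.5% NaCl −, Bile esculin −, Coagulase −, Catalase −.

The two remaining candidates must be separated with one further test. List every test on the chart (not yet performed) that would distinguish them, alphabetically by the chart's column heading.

CAMP test, PYR

6.5% NaCl −: excludes Staphylococcus saprophyticus, Staphylococcus lugdunensis, Staphylococcus epidermidis, Staphylococcus aureus — 6 left.
Coagulase −: all 6 remaining candidates are consistent.
Bile esculin −: excludes Streptococcus bovis — 5 left.
Catalase −: excludes Micrococcus luteus — 4 left.
Beta-hemolysis +: excludes Streptococcus pneumoniae, Streptococcus mitis — 2 left.
Two candidates remain: Streptococcus agalactiae and Streptococcus pyogenes.
  DNase: V vs + — variable for at least one, does not separate.
  CAMP test: Streptococcus agalactiae +, Streptococcus pyogenes − — discriminates.
  PYR: Streptococcus agalactiae −, Streptococcus pyogenes + — discriminates.
  Optochin: − vs − — same for both, does not separate.
  Novobiocin: V vs V — variable for at least one, does not separate.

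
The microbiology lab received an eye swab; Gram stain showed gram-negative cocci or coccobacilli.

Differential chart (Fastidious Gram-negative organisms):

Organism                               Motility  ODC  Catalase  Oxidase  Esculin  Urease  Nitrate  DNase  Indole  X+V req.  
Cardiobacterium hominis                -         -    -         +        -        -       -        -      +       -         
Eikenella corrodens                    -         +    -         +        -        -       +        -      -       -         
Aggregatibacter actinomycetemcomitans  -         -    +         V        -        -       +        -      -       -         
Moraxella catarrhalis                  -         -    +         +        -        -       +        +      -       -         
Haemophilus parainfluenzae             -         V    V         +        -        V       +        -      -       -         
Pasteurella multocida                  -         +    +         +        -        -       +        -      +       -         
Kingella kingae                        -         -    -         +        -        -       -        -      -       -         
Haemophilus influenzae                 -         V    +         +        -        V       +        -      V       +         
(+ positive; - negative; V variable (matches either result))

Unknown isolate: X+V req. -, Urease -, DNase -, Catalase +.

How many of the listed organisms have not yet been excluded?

3

X+V req. -: excludes Haemophilus influenzae — 7 left.
Urease -: all 7 remaining candidates are consistent.
Catalase +: excludes Cardiobacterium hominis, Eikenella corrodens, Kingella kingae — 4 left.
DNase -: excludes Moraxella catarrhalis — 3 left.
Still consistent: Aggregatibacter actinomycetemcomitans, Haemophilus parainfluenzae, Pasteurella multocida.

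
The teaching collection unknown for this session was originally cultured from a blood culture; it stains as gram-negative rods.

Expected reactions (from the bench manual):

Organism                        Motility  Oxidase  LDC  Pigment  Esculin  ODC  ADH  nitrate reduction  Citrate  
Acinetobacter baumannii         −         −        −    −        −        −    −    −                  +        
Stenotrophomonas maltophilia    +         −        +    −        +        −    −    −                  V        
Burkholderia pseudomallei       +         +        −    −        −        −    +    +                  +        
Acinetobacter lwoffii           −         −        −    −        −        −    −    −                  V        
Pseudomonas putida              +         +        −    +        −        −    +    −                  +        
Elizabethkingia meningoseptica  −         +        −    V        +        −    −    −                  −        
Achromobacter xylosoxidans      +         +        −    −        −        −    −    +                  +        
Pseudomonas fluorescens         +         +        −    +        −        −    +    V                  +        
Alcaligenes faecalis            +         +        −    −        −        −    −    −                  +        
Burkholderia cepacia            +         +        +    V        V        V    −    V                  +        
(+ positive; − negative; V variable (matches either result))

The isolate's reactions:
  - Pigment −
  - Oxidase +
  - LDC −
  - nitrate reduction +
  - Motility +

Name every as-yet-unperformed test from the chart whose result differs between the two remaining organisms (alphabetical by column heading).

Oxidase +: excludes Acinetobacter baumannii, Stenotrophomonas maltophilia, Acinetobacter lwoffii — 7 left.
Motility +: excludes Elizabethkingia meningoseptica — 6 left.
nitrate reduction +: excludes Pseudomonas putida, Alcaligenes faecalis — 4 left.
LDC −: excludes Burkholderia cepacia — 3 left.
Pigment −: excludes Pseudomonas fluorescens — 2 left.
Two candidates remain: Achromobacter xylosoxidans and Burkholderia pseudomallei.
  Esculin: − vs − — same for both, does not separate.
  ODC: − vs − — same for both, does not separate.
  ADH: Achromobacter xylosoxidans −, Burkholderia pseudomallei + — discriminates.
  Citrate: + vs + — same for both, does not separate.

ADH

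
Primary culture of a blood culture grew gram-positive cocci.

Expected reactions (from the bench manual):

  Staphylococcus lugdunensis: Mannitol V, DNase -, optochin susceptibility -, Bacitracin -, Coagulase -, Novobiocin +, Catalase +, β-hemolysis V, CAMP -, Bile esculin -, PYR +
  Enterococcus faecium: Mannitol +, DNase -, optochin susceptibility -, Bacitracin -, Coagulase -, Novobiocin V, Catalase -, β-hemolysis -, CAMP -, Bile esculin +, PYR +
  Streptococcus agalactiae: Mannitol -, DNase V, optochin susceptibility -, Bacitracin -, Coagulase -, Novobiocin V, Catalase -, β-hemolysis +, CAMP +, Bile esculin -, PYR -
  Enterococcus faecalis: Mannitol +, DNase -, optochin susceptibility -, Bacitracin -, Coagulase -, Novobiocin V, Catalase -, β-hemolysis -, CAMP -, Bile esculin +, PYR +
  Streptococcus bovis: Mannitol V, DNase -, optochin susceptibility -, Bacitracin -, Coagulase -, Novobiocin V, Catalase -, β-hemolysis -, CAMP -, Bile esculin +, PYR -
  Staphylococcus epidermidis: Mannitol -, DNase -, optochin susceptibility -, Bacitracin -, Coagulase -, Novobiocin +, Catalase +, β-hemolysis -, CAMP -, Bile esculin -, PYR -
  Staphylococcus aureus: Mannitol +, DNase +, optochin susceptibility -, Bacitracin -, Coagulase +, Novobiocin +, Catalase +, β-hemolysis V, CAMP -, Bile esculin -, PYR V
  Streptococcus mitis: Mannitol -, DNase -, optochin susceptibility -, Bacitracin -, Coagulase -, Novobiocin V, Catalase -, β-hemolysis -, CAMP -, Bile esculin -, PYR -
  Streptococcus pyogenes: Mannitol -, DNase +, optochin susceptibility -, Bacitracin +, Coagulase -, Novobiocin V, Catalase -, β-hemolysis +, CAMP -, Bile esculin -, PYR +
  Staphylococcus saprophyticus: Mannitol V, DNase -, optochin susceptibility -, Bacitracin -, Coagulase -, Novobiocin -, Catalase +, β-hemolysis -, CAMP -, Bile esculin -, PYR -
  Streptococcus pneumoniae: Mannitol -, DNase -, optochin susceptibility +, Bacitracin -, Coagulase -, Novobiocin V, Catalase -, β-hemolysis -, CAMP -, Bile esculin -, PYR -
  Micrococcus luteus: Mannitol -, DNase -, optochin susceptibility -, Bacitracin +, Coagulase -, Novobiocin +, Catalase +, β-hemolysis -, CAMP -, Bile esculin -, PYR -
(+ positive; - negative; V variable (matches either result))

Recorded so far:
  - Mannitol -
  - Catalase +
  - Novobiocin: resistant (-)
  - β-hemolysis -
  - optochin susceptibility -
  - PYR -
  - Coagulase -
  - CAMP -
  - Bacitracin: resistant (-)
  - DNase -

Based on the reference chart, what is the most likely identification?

Staphylococcus saprophyticus

PYR -: excludes Staphylococcus lugdunensis, Enterococcus faecium, Enterococcus faecalis, Streptococcus pyogenes — 8 left.
Coagulase -: excludes Staphylococcus aureus — 7 left.
DNase -: all 7 remaining candidates are consistent.
CAMP -: excludes Streptococcus agalactiae — 6 left.
Novobiocin -: excludes Staphylococcus epidermidis, Micrococcus luteus — 4 left.
Catalase +: excludes Streptococcus bovis, Streptococcus mitis, Streptococcus pneumoniae — 1 left.
β-hemolysis -: the one remaining candidate is consistent.
Bacitracin -: the one remaining candidate is consistent.
optochin susceptibility -: the one remaining candidate is consistent.
Mannitol -: the one remaining candidate is consistent.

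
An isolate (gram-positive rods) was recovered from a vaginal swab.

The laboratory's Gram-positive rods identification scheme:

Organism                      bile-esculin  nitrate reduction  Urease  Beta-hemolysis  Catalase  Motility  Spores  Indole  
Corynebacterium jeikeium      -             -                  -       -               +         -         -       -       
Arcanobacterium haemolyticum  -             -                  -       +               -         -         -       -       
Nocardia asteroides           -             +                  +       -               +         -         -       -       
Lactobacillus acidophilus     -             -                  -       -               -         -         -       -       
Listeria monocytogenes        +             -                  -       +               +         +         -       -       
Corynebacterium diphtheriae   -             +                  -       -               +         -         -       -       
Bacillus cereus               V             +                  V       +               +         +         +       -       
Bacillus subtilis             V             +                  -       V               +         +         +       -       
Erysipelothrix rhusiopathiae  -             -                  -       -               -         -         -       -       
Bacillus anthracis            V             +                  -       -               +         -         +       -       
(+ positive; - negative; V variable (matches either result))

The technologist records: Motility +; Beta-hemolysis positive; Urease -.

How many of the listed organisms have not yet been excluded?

3

Motility +: excludes 7 organisms — 3 left.
Urease -: all 3 remaining candidates are consistent.
Beta-hemolysis +: all 3 remaining candidates are consistent.
Still consistent: Bacillus cereus, Bacillus subtilis, Listeria monocytogenes.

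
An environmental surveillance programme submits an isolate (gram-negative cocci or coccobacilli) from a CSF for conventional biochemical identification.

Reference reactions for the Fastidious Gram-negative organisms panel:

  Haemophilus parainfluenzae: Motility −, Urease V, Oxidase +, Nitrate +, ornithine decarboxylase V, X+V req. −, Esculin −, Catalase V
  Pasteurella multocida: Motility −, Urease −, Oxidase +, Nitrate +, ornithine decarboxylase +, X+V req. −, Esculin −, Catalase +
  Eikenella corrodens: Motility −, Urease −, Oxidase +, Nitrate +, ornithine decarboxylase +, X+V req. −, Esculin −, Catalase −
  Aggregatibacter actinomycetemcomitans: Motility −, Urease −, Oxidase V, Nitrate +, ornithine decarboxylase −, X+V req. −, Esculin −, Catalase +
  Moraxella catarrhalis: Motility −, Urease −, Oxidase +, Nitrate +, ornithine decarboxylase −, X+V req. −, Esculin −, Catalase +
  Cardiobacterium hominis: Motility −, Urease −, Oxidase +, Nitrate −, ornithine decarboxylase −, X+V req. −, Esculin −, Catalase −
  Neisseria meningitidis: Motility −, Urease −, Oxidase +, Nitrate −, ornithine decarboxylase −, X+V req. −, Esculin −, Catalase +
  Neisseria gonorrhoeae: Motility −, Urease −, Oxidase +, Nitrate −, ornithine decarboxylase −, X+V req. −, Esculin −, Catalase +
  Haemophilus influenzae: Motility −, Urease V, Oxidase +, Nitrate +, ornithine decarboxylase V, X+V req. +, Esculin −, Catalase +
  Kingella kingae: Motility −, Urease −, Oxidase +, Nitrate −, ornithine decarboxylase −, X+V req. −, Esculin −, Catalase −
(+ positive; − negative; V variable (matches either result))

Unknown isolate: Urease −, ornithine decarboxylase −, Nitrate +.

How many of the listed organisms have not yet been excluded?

ornithine decarboxylase −: excludes Pasteurella multocida, Eikenella corrodens — 8 left.
Nitrate +: excludes Cardiobacterium hominis, Neisseria meningitidis, Neisseria gonorrhoeae, Kingella kingae — 4 left.
Urease −: all 4 remaining candidates are consistent.
Still consistent: Aggregatibacter actinomycetemcomitans, Haemophilus influenzae, Haemophilus parainfluenzae, Moraxella catarrhalis.

4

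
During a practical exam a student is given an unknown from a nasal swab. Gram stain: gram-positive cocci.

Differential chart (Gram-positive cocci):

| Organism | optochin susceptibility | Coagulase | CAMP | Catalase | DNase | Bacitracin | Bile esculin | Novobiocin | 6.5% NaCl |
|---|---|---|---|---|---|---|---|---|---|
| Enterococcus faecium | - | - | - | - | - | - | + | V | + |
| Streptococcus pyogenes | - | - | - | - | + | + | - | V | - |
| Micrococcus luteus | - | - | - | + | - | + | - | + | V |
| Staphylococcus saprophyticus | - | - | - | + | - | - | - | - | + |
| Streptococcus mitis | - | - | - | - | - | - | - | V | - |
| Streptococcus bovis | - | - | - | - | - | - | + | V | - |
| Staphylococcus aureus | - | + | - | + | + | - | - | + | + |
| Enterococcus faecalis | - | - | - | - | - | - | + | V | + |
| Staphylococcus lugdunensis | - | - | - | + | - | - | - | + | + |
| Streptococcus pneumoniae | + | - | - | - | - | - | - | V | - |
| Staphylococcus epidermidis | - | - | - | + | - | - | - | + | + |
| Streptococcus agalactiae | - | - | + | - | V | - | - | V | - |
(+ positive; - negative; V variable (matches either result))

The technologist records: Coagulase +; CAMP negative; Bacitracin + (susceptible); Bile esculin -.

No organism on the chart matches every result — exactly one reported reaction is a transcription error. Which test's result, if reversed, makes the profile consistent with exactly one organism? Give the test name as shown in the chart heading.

Bacitracin

As reported, no row in the chart matches all 4 reactions.
Reversing Bacitracin (to -) → unique match: Staphylococcus aureus.
Reversing CAMP → still no organism matches.
Reversing Coagulase → 2 organisms match (not unique).
Reversing Bile esculin → still no organism matches.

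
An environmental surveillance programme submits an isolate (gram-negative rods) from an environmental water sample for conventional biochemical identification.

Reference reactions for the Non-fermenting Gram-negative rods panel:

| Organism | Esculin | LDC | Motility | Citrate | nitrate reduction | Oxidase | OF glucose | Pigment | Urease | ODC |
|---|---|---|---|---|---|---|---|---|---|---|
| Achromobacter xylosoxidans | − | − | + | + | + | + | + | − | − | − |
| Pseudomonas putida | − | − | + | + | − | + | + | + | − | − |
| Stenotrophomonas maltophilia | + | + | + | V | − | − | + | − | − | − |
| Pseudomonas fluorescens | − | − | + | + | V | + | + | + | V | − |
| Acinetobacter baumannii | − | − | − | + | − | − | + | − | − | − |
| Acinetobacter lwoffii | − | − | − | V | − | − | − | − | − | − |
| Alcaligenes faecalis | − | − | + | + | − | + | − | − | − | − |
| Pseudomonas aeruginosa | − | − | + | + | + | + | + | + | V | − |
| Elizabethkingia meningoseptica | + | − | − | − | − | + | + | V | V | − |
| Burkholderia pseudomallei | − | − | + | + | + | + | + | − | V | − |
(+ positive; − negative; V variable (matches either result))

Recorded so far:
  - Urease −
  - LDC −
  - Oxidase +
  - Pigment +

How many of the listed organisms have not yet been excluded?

Oxidase +: excludes Stenotrophomonas maltophilia, Acinetobacter baumannii, Acinetobacter lwoffii — 7 left.
LDC −: all 7 remaining candidates are consistent.
Urease −: all 7 remaining candidates are consistent.
Pigment +: excludes Achromobacter xylosoxidans, Alcaligenes faecalis, Burkholderia pseudomallei — 4 left.
Still consistent: Elizabethkingia meningoseptica, Pseudomonas aeruginosa, Pseudomonas fluorescens, Pseudomonas putida.

4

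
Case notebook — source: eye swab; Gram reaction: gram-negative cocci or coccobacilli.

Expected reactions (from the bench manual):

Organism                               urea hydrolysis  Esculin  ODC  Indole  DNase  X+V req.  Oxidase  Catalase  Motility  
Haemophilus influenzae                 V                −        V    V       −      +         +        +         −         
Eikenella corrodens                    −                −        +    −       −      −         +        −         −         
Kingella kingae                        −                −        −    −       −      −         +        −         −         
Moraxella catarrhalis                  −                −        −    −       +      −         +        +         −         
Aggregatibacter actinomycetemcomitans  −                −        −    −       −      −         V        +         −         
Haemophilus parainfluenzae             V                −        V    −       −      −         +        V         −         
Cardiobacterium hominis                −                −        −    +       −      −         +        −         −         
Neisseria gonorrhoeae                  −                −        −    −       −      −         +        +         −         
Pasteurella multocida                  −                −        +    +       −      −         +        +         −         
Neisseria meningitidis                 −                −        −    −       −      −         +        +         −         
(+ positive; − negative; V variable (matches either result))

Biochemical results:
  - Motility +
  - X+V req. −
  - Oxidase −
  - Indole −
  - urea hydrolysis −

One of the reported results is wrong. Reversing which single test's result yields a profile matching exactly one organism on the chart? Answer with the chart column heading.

As reported, no row in the chart matches all 5 reactions.
Reversing urea hydrolysis → still no organism matches.
Reversing Motility (to −) → unique match: Aggregatibacter actinomycetemcomitans.
Reversing Indole → still no organism matches.
Reversing Oxidase → still no organism matches.
Reversing X+V req. → still no organism matches.

Motility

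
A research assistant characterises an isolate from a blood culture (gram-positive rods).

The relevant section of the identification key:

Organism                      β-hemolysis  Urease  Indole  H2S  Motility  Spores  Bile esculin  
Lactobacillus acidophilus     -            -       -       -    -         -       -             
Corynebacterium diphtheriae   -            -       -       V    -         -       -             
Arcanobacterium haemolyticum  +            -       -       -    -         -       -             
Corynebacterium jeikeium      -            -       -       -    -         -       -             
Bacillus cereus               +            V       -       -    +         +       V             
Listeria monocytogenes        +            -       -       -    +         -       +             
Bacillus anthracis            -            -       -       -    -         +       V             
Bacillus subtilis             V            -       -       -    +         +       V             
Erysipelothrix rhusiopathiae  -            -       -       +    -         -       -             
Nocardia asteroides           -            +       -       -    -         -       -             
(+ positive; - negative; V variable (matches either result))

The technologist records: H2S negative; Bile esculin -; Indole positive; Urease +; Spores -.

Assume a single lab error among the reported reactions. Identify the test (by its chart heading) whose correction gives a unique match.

As reported, no row in the chart matches all 5 reactions.
Reversing H2S → still no organism matches.
Reversing Bile esculin → still no organism matches.
Reversing Urease → still no organism matches.
Reversing Spores → still no organism matches.
Reversing Indole (to -) → unique match: Nocardia asteroides.

Indole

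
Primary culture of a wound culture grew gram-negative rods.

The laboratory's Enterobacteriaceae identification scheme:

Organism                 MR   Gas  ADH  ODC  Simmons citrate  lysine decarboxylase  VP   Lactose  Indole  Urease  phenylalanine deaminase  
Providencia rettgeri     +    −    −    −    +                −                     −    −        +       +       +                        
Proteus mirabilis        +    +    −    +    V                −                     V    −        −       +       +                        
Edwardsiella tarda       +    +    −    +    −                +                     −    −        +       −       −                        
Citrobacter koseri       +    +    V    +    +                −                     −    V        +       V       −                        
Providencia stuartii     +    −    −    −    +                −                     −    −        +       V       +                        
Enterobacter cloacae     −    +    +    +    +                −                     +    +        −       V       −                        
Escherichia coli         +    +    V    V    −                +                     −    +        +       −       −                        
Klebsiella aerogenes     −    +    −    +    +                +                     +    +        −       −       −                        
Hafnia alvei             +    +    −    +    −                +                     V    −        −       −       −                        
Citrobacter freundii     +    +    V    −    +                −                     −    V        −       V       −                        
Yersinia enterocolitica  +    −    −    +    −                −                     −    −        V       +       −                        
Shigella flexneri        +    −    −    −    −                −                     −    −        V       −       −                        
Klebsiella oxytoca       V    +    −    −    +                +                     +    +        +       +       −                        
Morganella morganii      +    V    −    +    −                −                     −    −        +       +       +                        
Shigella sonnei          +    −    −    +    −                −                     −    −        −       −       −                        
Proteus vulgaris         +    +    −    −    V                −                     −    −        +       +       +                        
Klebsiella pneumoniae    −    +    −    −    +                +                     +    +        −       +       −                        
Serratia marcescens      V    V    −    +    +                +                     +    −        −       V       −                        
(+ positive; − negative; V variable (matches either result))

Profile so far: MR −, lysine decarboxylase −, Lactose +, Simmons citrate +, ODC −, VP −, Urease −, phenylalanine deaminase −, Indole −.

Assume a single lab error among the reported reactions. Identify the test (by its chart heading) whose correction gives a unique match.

MR

As reported, no row in the chart matches all 9 reactions.
Reversing Simmons citrate → still no organism matches.
Reversing ODC → still no organism matches.
Reversing lysine decarboxylase → still no organism matches.
Reversing VP → still no organism matches.
Reversing Urease → still no organism matches.
Reversing Lactose → still no organism matches.
Reversing phenylalanine deaminase → still no organism matches.
Reversing MR (to +) → unique match: Citrobacter freundii.
Reversing Indole → still no organism matches.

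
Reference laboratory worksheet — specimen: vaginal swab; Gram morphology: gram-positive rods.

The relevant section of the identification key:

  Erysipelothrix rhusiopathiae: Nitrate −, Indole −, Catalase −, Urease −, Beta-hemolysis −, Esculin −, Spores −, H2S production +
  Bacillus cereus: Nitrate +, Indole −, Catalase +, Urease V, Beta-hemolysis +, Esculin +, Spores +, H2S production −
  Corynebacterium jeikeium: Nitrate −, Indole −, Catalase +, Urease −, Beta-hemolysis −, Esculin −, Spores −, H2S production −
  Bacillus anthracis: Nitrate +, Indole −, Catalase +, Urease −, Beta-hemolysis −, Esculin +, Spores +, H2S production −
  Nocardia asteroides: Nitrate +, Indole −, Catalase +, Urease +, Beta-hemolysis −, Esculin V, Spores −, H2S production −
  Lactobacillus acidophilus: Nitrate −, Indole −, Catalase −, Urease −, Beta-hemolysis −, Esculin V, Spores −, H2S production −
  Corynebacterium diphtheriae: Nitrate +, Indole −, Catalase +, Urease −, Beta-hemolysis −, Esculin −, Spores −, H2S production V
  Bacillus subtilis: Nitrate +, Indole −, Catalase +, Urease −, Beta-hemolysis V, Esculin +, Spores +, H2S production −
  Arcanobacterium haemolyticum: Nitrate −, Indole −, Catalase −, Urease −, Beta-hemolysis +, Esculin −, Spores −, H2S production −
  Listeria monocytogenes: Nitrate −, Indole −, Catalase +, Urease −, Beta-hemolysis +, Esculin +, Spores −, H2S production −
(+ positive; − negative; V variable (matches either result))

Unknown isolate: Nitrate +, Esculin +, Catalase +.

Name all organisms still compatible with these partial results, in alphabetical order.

Esculin +: excludes Erysipelothrix rhusiopathiae, Corynebacterium jeikeium, Corynebacterium diphtheriae, Arcanobacterium haemolyticum — 6 left.
Catalase +: excludes Lactobacillus acidophilus — 5 left.
Nitrate +: excludes Listeria monocytogenes — 4 left.

Bacillus anthracis, Bacillus cereus, Bacillus subtilis, Nocardia asteroides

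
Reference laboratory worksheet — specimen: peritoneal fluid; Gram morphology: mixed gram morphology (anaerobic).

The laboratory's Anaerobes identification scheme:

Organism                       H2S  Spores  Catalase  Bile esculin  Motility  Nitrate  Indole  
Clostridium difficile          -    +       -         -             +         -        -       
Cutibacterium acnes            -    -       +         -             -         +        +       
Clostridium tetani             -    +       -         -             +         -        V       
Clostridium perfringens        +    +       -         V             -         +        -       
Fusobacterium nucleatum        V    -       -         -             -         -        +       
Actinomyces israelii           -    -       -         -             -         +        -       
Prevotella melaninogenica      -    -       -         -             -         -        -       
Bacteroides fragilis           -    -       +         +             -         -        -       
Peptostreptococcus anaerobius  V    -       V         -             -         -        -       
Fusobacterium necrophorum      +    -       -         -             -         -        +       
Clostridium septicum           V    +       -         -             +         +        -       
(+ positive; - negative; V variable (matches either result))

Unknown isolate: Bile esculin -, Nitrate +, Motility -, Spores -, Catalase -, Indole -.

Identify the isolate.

Indole -: excludes Cutibacterium acnes, Fusobacterium nucleatum, Fusobacterium necrophorum — 8 left.
Motility -: excludes Clostridium difficile, Clostridium tetani, Clostridium septicum — 5 left.
Nitrate +: excludes Prevotella melaninogenica, Bacteroides fragilis, Peptostreptococcus anaerobius — 2 left.
Spores -: excludes Clostridium perfringens — 1 left.
Bile esculin -: the one remaining candidate is consistent.
Catalase -: the one remaining candidate is consistent.

Actinomyces israelii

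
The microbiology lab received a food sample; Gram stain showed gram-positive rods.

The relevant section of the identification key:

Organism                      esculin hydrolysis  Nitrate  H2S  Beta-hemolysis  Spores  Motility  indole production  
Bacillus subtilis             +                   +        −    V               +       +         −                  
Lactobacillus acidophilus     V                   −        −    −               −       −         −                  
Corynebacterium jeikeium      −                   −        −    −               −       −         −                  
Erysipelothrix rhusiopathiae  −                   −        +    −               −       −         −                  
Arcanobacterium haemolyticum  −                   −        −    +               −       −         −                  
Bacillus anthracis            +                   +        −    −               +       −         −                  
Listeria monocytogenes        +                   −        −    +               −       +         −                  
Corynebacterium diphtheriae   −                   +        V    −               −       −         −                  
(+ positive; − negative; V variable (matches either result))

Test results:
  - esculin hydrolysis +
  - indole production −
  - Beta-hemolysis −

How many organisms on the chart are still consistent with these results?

3

esculin hydrolysis +: excludes Corynebacterium jeikeium, Erysipelothrix rhusiopathiae, Arcanobacterium haemolyticum, Corynebacterium diphtheriae — 4 left.
indole production −: all 4 remaining candidates are consistent.
Beta-hemolysis −: excludes Listeria monocytogenes — 3 left.
Still consistent: Bacillus anthracis, Bacillus subtilis, Lactobacillus acidophilus.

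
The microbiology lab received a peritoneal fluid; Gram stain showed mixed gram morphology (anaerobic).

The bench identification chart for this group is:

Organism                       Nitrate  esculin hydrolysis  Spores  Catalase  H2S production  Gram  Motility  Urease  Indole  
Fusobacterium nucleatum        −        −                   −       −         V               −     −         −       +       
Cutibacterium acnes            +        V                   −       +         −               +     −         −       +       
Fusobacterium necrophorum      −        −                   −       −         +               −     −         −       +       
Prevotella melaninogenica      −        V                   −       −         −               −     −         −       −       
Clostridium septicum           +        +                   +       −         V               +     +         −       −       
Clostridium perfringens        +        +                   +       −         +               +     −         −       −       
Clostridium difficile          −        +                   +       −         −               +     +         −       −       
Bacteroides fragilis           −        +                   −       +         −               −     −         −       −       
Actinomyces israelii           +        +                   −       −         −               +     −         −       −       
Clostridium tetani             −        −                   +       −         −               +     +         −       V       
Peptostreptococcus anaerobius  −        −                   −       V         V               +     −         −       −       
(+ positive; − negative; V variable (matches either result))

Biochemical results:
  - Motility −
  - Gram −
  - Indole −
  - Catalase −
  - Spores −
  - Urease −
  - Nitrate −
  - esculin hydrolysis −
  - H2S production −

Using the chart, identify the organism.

Gram −: excludes 7 organisms — 4 left.
esculin hydrolysis −: excludes Bacteroides fragilis — 3 left.
Nitrate −: all 3 remaining candidates are consistent.
Urease −: all 3 remaining candidates are consistent.
H2S production −: excludes Fusobacterium necrophorum — 2 left.
Catalase −: all 2 remaining candidates are consistent.
Spores −: all 2 remaining candidates are consistent.
Indole −: excludes Fusobacterium nucleatum — 1 left.
Motility −: the one remaining candidate is consistent.

Prevotella melaninogenica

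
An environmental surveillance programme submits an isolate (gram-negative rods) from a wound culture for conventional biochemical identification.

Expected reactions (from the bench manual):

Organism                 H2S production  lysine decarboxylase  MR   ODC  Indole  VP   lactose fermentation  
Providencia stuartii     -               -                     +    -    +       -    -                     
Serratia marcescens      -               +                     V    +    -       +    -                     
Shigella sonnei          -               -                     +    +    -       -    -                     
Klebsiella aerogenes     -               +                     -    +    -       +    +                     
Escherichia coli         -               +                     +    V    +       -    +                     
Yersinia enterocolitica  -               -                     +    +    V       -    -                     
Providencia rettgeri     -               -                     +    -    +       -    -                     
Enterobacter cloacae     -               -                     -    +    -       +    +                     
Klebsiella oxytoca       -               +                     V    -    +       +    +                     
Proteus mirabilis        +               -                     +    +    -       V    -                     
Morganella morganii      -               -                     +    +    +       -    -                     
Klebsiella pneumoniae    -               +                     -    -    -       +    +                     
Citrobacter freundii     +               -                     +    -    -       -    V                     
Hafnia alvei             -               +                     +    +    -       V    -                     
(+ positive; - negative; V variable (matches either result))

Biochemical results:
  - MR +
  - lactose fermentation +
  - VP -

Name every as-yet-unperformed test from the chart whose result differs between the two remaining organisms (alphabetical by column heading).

H2S production, Indole, lysine decarboxylase

lactose fermentation +: excludes 8 organisms — 6 left.
VP -: excludes Klebsiella aerogenes, Enterobacter cloacae, Klebsiella oxytoca, Klebsiella pneumoniae — 2 left.
MR +: all 2 remaining candidates are consistent.
Two candidates remain: Citrobacter freundii and Escherichia coli.
  H2S production: Citrobacter freundii +, Escherichia coli - — discriminates.
  lysine decarboxylase: Citrobacter freundii -, Escherichia coli + — discriminates.
  ODC: - vs V — variable for at least one, does not separate.
  Indole: Citrobacter freundii -, Escherichia coli + — discriminates.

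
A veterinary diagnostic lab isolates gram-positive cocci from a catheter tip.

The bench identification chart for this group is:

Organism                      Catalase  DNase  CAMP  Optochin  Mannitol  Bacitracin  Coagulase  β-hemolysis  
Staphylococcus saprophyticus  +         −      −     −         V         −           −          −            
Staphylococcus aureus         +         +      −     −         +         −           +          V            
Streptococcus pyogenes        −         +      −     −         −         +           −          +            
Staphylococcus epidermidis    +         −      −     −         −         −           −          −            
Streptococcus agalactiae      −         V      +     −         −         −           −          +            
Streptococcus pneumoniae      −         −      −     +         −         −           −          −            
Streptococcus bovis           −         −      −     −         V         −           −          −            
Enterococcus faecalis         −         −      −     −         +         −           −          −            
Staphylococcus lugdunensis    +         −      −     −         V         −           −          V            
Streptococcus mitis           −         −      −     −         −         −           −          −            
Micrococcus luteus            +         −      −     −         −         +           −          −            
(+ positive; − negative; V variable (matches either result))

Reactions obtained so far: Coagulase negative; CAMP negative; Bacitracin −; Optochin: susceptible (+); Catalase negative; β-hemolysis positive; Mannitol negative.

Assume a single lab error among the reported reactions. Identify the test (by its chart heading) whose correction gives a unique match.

As reported, no row in the chart matches all 7 reactions.
Reversing β-hemolysis (to −) → unique match: Streptococcus pneumoniae.
Reversing Catalase → still no organism matches.
Reversing Mannitol → still no organism matches.
Reversing CAMP → still no organism matches.
Reversing Optochin → still no organism matches.
Reversing Coagulase → still no organism matches.
Reversing Bacitracin → still no organism matches.

β-hemolysis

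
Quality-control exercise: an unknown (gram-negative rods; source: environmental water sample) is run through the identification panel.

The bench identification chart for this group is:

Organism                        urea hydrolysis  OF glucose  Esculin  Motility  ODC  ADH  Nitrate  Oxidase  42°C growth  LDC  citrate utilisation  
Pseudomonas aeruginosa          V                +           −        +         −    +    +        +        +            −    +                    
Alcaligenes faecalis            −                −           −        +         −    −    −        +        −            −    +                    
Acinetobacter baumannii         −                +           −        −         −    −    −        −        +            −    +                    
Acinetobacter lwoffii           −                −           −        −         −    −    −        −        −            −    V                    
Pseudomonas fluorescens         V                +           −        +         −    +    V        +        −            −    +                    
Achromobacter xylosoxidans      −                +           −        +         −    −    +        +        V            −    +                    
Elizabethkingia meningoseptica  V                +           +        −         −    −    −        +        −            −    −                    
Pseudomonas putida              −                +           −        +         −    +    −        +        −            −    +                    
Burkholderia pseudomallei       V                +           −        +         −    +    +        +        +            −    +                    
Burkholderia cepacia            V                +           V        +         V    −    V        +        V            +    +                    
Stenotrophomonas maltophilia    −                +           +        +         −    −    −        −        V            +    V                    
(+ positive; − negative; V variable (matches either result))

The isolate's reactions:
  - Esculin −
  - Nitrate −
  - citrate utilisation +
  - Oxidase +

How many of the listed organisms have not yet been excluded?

4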